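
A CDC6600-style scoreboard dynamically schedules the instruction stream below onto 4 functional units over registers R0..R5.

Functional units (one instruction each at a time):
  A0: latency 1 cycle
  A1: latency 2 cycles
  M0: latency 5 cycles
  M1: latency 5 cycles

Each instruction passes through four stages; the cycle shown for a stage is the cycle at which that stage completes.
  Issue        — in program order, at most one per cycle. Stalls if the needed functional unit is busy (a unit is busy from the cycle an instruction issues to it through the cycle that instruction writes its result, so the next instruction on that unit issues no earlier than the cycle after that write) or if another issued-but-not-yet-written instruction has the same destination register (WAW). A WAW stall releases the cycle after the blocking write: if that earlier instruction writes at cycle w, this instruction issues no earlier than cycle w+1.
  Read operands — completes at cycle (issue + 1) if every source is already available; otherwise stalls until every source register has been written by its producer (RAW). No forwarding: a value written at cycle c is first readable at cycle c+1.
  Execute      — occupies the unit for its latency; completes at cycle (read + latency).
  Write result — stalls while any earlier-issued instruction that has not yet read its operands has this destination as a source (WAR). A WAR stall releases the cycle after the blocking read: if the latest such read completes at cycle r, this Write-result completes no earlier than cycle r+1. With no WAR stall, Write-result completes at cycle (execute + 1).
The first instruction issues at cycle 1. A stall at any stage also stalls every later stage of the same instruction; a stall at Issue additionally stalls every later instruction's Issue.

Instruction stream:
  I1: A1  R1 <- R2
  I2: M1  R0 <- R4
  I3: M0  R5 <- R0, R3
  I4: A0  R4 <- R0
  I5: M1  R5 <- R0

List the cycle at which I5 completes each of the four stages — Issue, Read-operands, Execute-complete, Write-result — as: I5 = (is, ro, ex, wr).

I5 = (17, 18, 23, 24)

cycle 1: issue I1 (A1)
cycle 2: I1 read-ops; issue I2 (M1)
cycle 3: I2 read-ops; issue I3 (M0)
cycle 4: I1 finished on A1; issue I4 (A0)
cycle 5: I1→R1
cycle 8: I2 finished on M1
cycle 9: I2→R0
cycle 10: I3 read-ops; I4 read-ops
cycle 11: I4 finished on A0
cycle 12: I4→R4
cycle 15: I3 finished on M0
cycle 16: I3→R5
cycle 17: issue I5 (M1)
cycle 18: I5 read-ops
cycle 23: I5 finished on M1
cycle 24: I5→R5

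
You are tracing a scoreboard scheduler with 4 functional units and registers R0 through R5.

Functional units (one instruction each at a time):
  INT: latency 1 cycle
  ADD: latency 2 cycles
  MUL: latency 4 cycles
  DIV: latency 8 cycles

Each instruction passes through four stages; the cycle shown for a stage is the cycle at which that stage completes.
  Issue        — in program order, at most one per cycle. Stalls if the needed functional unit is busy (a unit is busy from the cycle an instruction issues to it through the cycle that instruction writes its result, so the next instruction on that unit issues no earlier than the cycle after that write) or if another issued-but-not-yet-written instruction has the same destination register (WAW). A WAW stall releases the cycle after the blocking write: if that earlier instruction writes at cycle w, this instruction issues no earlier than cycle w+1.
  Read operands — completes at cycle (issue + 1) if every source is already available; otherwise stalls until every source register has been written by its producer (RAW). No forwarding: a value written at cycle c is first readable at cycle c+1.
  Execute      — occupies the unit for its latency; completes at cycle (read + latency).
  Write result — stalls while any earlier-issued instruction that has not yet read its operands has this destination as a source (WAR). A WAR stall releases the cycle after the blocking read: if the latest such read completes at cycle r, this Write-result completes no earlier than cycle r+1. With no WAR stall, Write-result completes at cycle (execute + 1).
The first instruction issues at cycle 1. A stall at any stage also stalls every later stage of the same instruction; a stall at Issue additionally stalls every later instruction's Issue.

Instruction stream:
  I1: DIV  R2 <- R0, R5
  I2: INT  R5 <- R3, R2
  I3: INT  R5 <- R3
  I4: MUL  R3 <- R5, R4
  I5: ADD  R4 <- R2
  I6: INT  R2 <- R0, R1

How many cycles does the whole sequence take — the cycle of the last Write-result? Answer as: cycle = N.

cycle = 24

I1  is:1  ro:2  ex:10  wr:11
I2  is:2  ro:12  ex:13  wr:14  — RAW R2: wait I1 write@11
I3  is:15  ro:16  ex:17  wr:18  — struct: INT busy until I2 writes@14
I4  is:16  ro:19  ex:23  wr:24  — RAW R5: wait I3 write@18
I5  is:17  ro:18  ex:20  wr:21
I6  is:19  ro:20  ex:21  wr:22  — struct: INT busy until I3 writes@18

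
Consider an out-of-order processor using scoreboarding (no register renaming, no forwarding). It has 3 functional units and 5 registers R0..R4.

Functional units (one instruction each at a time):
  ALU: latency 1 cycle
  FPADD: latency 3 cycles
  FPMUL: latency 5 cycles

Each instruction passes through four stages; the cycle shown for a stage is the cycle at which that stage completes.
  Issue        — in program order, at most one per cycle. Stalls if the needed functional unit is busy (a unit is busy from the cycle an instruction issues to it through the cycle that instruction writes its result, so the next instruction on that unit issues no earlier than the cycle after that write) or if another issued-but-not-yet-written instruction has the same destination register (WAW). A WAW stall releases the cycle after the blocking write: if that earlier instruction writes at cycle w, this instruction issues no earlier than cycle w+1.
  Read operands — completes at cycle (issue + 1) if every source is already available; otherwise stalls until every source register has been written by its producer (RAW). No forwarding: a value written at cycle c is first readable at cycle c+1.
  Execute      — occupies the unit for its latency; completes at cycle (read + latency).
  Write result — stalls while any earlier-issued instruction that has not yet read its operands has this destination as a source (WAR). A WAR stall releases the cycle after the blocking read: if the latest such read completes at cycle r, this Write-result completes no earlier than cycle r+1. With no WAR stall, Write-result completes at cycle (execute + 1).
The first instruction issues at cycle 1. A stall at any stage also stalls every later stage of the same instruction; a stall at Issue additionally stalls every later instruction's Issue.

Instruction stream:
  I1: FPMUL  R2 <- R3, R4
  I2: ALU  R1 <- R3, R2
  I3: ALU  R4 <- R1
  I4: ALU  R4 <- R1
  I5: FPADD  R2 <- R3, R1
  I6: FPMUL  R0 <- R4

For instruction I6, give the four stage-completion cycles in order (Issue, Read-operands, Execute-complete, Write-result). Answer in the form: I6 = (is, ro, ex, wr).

c1: I1→FPMUL
c2: I1 RO, I2→ALU
c7: I1 EX
c8: I1 WR R2
c9: I2 RO
c10: I2 EX
c11: I2 WR R1
c12: I3→ALU
c13: I3 RO
c14: I3 EX
c15: I3 WR R4
c16: I4→ALU
c17: I4 RO, I5→FPADD
c18: I4 EX, I5 RO, I6→FPMUL
c19: I4 WR R4
c20: I6 RO
c21: I5 EX
c22: I5 WR R2
c25: I6 EX
c26: I6 WR R0

I6 = (18, 20, 25, 26)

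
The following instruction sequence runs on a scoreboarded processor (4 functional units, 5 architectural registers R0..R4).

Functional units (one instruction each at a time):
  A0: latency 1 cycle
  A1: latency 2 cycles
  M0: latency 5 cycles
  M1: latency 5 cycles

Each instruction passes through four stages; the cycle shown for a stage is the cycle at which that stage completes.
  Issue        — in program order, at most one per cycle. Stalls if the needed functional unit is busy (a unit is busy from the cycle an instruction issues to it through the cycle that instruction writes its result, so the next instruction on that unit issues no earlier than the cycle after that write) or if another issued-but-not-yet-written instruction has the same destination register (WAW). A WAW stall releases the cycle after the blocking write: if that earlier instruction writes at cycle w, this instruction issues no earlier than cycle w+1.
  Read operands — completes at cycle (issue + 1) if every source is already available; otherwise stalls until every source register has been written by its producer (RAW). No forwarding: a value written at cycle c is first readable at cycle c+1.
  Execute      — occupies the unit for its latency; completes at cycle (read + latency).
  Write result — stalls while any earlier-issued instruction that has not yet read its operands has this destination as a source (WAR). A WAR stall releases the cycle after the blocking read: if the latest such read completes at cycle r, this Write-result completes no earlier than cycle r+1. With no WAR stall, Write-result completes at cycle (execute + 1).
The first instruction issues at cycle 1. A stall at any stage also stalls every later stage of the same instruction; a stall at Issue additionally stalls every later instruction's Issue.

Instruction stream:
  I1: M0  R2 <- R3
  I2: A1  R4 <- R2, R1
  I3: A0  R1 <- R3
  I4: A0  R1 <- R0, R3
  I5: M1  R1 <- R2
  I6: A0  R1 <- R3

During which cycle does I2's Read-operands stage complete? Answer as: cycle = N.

cycle = 9

[I1] 1/2/7/8
[I2] 2/9/11/12  (RAW R2: wait I1 write@8)
[I3] 3/4/5/10  (WAR R1: wait I2 read@9)
[I4] 11/12/13/14  (struct: A0 busy until I3 writes@10)
[I5] 15/16/21/22  (WAW R1: wait I4 write@14)
[I6] 23/24/25/26  (WAW R1: wait I5 write@22)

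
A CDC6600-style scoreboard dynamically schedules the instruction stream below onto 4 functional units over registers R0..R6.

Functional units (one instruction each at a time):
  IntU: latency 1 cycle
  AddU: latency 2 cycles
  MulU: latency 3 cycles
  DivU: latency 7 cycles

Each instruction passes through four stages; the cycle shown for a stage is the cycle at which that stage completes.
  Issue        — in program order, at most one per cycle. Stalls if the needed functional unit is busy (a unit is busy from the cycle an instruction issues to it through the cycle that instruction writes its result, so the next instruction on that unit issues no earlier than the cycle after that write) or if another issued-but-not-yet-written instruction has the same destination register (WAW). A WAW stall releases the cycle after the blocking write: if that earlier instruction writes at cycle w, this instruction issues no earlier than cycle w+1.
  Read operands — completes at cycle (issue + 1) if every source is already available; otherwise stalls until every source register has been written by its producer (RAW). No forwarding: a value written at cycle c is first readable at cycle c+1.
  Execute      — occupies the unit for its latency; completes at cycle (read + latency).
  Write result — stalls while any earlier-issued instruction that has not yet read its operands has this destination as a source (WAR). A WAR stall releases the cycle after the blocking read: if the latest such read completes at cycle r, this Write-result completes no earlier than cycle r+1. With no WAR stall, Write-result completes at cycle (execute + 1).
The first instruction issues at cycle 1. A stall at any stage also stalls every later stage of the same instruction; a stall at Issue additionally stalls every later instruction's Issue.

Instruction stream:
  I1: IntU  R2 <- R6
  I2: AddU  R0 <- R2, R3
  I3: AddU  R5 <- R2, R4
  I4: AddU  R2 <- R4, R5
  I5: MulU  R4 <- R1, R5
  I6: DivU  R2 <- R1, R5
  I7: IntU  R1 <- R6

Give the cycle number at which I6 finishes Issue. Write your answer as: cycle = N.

cycle = 19

[1] I1 dispatched to IntU
[2] I1 operands ready, I2 dispatched to AddU
[3] I1 complete
[4] R2←I1
[5] I2 operands ready
[7] I2 complete
[8] R0←I2
[9] I3 dispatched to AddU
[10] I3 operands ready
[12] I3 complete
[13] R5←I3
[14] I4 dispatched to AddU
[15] I4 operands ready, I5 dispatched to MulU
[16] I5 operands ready
[17] I4 complete
[18] R2←I4
[19] I5 complete, I6 dispatched to DivU
[20] R4←I5, I6 operands ready, I7 dispatched to IntU
[21] I7 operands ready
[22] I7 complete
[23] R1←I7
[27] I6 complete
[28] R2←I6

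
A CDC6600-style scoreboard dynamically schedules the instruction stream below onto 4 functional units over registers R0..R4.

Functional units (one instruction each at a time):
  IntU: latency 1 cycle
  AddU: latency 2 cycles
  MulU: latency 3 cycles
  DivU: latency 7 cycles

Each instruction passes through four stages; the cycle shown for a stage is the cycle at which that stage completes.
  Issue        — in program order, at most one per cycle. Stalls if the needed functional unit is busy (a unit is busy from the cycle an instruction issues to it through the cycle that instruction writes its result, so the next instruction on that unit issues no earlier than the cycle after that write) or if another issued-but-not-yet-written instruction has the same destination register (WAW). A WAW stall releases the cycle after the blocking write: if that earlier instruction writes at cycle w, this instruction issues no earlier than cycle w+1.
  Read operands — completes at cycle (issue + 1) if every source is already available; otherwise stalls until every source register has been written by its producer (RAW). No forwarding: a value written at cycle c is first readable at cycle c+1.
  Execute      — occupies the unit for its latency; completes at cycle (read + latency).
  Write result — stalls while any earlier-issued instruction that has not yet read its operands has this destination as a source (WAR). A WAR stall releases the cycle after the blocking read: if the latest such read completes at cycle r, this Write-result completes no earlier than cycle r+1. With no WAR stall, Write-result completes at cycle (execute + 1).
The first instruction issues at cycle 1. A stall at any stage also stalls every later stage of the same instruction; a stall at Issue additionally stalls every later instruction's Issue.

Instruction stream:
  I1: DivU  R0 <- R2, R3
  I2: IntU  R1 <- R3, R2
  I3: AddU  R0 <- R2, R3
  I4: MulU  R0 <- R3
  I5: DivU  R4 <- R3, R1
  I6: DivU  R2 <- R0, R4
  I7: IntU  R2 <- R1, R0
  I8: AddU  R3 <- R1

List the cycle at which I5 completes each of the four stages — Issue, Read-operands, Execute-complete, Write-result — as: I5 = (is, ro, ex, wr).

I5 = (17, 18, 25, 26)

c1: I1 issues→DivU
c2: I1 reads · I2 issues→IntU
c3: I2 reads
c4: I2 exec-done
c5: I2 writes R1
c9: I1 exec-done
c10: I1 writes R0
c11: I3 issues→AddU
c12: I3 reads
c14: I3 exec-done
c15: I3 writes R0
c16: I4 issues→MulU
c17: I4 reads · I5 issues→DivU
c18: I5 reads
c20: I4 exec-done
c21: I4 writes R0
c25: I5 exec-done
c26: I5 writes R4
c27: I6 issues→DivU
c28: I6 reads
c35: I6 exec-done
c36: I6 writes R2
c37: I7 issues→IntU
c38: I7 reads · I8 issues→AddU
c39: I7 exec-done · I8 reads
c40: I7 writes R2
c41: I8 exec-done
c42: I8 writes R3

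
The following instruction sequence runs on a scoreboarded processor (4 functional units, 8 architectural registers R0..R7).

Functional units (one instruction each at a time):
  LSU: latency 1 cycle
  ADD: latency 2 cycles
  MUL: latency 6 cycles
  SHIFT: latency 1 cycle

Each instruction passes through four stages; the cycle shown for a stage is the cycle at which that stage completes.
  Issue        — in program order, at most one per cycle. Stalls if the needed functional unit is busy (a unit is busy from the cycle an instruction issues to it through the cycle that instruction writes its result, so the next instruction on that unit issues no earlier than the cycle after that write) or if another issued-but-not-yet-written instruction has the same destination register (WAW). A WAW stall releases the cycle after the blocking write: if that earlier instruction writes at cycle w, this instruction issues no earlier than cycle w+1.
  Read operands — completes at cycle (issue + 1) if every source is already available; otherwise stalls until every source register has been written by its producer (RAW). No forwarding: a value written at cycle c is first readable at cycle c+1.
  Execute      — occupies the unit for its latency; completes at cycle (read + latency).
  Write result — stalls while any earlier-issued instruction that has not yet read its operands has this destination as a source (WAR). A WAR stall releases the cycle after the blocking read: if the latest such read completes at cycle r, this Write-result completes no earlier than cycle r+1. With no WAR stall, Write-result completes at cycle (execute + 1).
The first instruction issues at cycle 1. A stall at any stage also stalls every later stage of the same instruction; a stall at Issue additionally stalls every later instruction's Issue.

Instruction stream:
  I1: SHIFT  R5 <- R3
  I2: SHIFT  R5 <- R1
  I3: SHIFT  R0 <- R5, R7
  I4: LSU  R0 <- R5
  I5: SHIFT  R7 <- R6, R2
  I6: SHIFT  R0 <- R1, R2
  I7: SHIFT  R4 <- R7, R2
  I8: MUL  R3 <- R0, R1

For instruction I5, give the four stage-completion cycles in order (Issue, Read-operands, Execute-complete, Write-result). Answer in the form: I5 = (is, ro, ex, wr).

[I1] 1/2/3/4
[I2] 5/6/7/8  (struct: SHIFT busy until I1 writes@4)
[I3] 9/10/11/12  (struct: SHIFT busy until I2 writes@8)
[I4] 13/14/15/16  (WAW R0: wait I3 write@12)
[I5] 14/15/16/17
[I6] 18/19/20/21  (struct: SHIFT busy until I5 writes@17)
[I7] 22/23/24/25  (struct: SHIFT busy until I6 writes@21)
[I8] 23/24/30/31

I5 = (14, 15, 16, 17)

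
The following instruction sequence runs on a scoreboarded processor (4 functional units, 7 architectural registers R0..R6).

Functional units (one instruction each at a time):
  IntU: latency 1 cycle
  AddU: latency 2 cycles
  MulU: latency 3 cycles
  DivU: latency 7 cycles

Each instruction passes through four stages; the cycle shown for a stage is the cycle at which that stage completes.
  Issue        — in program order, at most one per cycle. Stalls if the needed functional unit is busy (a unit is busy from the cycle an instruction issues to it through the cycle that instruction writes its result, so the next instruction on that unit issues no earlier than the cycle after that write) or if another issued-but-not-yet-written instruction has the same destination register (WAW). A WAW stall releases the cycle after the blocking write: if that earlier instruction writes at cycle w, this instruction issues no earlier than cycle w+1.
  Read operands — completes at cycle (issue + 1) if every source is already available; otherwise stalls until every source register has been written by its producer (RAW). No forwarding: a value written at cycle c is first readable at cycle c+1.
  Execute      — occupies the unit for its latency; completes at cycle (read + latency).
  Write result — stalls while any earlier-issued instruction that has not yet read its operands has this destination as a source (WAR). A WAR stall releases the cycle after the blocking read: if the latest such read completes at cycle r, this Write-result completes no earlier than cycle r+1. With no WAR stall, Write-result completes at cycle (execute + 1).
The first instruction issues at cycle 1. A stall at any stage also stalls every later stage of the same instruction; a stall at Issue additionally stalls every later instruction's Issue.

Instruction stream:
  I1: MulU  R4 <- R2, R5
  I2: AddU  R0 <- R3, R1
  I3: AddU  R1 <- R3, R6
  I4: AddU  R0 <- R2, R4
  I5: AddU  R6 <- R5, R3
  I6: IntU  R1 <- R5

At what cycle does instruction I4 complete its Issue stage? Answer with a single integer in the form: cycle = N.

[I1] 1/2/5/6
[I2] 2/3/5/6
[I3] 7/8/10/11  (struct: AddU busy until I2 writes@6)
[I4] 12/13/15/16  (struct: AddU busy until I3 writes@11)
[I5] 17/18/20/21  (struct: AddU busy until I4 writes@16)
[I6] 18/19/20/21

cycle = 12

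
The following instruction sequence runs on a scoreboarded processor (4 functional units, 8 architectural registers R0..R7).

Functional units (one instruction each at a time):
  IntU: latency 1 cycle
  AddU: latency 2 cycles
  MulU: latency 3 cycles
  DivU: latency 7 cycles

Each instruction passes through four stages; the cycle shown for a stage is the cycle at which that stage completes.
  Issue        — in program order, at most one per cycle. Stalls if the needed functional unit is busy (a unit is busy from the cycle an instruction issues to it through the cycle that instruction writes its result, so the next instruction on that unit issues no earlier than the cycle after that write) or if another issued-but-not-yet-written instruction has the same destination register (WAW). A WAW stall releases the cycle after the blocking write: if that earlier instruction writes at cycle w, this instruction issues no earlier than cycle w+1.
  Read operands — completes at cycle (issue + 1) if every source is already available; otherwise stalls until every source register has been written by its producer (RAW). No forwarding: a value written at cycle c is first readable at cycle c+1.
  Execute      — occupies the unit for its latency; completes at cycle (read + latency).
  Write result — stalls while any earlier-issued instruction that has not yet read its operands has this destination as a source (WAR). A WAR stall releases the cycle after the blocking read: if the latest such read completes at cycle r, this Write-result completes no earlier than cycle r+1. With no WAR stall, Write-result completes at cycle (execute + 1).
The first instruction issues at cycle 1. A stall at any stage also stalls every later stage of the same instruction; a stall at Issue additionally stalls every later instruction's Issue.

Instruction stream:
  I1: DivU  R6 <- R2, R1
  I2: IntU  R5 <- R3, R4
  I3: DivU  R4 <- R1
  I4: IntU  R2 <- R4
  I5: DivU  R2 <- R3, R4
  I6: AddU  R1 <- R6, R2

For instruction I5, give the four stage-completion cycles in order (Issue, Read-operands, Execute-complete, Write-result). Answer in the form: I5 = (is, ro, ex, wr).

I5 = (24, 25, 32, 33)

c1: I1→DivU
c2: I1 RO | I2→IntU
c3: I2 RO
c4: I2 EX
c5: I2 WR R5
c9: I1 EX
c10: I1 WR R6
c11: I3→DivU
c12: I3 RO | I4→IntU
c19: I3 EX
c20: I3 WR R4
c21: I4 RO
c22: I4 EX
c23: I4 WR R2
c24: I5→DivU
c25: I5 RO | I6→AddU
c32: I5 EX
c33: I5 WR R2
c34: I6 RO
c36: I6 EX
c37: I6 WR R1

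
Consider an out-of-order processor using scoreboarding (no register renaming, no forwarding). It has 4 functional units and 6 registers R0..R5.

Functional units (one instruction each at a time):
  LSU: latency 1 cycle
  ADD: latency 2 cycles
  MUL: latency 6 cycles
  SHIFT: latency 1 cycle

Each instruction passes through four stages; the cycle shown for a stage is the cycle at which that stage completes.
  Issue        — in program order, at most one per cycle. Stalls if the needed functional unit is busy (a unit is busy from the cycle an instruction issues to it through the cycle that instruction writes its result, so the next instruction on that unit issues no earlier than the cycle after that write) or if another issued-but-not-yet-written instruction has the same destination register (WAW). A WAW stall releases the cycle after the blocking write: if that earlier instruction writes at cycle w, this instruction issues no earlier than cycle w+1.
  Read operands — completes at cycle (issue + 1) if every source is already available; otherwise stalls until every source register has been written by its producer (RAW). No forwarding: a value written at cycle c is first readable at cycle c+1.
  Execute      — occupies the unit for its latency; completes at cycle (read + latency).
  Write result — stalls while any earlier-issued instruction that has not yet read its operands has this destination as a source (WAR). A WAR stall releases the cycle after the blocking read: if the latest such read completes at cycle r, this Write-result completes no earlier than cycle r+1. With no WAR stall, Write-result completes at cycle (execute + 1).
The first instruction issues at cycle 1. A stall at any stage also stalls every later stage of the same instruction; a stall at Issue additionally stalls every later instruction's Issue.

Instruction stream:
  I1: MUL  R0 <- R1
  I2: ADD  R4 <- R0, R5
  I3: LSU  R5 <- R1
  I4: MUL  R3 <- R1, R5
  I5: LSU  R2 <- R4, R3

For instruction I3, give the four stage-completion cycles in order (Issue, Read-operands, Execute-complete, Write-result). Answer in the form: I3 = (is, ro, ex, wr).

I3 = (3, 4, 5, 11)

c1: I1→MUL
c2: I1 RO · I2→ADD
c3: I3→LSU
c4: I3 RO
c5: I3 EX
c8: I1 EX
c9: I1 WR R0
c10: I2 RO · I4→MUL
c11: I3 WR R5
c12: I2 EX · I4 RO · I5→LSU
c13: I2 WR R4
c18: I4 EX
c19: I4 WR R3
c20: I5 RO
c21: I5 EX
c22: I5 WR R2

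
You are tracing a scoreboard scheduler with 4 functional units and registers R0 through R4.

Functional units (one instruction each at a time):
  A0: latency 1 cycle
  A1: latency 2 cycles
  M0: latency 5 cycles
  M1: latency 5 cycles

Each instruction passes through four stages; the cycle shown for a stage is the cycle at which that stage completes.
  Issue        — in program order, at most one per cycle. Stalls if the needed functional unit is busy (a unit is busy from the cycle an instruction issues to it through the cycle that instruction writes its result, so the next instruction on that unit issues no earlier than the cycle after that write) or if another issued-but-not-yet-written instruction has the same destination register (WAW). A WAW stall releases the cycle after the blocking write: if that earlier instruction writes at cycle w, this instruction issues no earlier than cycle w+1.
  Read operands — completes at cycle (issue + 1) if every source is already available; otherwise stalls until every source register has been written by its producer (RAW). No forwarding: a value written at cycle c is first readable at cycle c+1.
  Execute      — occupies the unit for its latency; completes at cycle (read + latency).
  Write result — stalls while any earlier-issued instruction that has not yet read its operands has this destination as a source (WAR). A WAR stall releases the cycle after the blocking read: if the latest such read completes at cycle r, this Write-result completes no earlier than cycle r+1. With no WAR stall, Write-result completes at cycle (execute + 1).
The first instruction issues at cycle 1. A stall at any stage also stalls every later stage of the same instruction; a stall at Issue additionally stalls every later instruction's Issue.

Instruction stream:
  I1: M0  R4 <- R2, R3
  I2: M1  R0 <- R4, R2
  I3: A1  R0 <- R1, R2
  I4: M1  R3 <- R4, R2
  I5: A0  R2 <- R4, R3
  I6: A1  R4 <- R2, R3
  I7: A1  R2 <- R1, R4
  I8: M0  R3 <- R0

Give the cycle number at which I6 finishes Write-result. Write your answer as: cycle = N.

cycle = 31

I1  is:1  ro:2  ex:7  wr:8
I2  is:2  ro:9  ex:14  wr:15  — RAW R4: wait I1 write@8
I3  is:16  ro:17  ex:19  wr:20  — WAW R0: wait I2 write@15
I4  is:17  ro:18  ex:23  wr:24
I5  is:18  ro:25  ex:26  wr:27  — RAW R3: wait I4 write@24
I6  is:21  ro:28  ex:30  wr:31  — struct: A1 busy until I3 writes@20, RAW R2: wait I5 write@27
I7  is:32  ro:33  ex:35  wr:36  — struct: A1 busy until I6 writes@31
I8  is:33  ro:34  ex:39  wr:40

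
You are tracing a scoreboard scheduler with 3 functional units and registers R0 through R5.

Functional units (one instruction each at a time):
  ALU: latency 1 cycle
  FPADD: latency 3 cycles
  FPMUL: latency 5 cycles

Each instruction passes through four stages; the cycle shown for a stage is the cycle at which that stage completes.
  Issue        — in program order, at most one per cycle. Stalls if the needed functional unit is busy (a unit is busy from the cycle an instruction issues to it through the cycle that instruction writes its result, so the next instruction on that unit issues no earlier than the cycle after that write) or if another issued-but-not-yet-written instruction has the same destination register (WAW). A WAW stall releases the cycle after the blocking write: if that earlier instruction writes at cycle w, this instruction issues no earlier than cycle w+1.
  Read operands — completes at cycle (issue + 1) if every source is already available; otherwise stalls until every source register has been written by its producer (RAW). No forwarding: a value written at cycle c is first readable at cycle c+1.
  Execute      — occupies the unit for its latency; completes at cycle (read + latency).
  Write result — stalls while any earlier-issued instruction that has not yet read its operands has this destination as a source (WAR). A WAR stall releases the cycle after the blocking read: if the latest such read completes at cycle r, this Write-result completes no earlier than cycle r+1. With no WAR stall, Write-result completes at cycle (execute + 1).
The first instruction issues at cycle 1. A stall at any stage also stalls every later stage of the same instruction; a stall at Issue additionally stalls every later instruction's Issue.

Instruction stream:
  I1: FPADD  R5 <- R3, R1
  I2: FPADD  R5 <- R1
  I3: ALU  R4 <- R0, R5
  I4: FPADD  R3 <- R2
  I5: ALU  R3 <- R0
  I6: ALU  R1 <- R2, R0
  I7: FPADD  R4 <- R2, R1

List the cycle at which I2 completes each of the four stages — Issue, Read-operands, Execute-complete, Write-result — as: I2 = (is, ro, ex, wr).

t=1  I1 dispatched to FPADD
t=2  I1 operands ready
t=5  I1 complete
t=6  R5←I1
t=7  I2 dispatched to FPADD
t=8  I2 operands ready, I3 dispatched to ALU
t=11  I2 complete
t=12  R5←I2
t=13  I3 operands ready, I4 dispatched to FPADD
t=14  I3 complete, I4 operands ready
t=15  R4←I3
t=17  I4 complete
t=18  R3←I4
t=19  I5 dispatched to ALU
t=20  I5 operands ready
t=21  I5 complete
t=22  R3←I5
t=23  I6 dispatched to ALU
t=24  I6 operands ready, I7 dispatched to FPADD
t=25  I6 complete
t=26  R1←I6
t=27  I7 operands ready
t=30  I7 complete
t=31  R4←I7

I2 = (7, 8, 11, 12)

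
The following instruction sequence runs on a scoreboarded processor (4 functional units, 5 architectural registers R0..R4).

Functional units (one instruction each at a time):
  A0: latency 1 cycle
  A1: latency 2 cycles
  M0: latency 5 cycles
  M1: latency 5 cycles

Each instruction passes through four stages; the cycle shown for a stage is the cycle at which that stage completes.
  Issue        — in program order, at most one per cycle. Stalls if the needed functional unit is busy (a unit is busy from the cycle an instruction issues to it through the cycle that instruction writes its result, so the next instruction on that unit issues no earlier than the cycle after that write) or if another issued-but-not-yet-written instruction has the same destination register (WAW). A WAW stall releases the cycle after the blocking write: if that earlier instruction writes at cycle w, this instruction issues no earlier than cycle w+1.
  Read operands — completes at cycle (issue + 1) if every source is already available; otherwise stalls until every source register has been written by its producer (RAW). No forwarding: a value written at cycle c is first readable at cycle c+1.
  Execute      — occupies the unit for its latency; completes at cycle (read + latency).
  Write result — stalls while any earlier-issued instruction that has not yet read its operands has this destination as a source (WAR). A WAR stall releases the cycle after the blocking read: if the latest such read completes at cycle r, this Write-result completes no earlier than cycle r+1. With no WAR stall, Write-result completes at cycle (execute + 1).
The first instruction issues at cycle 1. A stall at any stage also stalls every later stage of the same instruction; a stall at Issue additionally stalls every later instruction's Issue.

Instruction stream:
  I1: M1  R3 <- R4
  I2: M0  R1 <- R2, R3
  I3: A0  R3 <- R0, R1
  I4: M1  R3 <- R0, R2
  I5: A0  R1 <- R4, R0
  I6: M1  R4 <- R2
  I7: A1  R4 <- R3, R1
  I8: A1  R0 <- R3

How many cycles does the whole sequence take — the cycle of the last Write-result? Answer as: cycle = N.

cycle 1: I1→M1
cycle 2: I1 RO | I2→M0
cycle 7: I1 EX
cycle 8: I1 WR R3
cycle 9: I2 RO | I3→A0
cycle 14: I2 EX
cycle 15: I2 WR R1
cycle 16: I3 RO
cycle 17: I3 EX
cycle 18: I3 WR R3
cycle 19: I4→M1
cycle 20: I4 RO | I5→A0
cycle 21: I5 RO
cycle 22: I5 EX
cycle 23: I5 WR R1
cycle 25: I4 EX
cycle 26: I4 WR R3
cycle 27: I6→M1
cycle 28: I6 RO
cycle 33: I6 EX
cycle 34: I6 WR R4
cycle 35: I7→A1
cycle 36: I7 RO
cycle 38: I7 EX
cycle 39: I7 WR R4
cycle 40: I8→A1
cycle 41: I8 RO
cycle 43: I8 EX
cycle 44: I8 WR R0

cycle = 44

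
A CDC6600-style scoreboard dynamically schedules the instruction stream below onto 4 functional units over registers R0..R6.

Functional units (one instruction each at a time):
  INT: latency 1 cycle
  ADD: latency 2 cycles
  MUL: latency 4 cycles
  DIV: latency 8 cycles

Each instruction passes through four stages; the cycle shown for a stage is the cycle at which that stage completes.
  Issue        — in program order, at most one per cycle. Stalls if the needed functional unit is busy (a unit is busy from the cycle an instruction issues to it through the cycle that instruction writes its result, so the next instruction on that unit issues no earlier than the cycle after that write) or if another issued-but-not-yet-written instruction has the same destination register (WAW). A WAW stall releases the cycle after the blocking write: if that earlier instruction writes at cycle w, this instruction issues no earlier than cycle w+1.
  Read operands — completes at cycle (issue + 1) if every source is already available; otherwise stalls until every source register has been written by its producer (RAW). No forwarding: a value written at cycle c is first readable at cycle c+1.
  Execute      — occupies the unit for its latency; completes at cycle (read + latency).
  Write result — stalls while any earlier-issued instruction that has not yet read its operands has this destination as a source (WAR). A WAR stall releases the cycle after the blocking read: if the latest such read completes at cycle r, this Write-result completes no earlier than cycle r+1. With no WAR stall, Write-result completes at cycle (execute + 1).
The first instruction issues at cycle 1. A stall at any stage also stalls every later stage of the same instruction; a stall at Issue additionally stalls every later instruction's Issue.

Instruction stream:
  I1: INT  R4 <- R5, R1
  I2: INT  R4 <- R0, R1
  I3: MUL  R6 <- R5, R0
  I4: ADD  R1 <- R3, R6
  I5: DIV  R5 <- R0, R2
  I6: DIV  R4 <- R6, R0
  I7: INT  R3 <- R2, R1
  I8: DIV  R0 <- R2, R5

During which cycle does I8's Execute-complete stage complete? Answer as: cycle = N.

I1: IS=1 RO=2 EX=3 WR=4
I2: IS=5 RO=6 EX=7 WR=8  [struct: INT busy until I1 writes@4]
I3: IS=6 RO=7 EX=11 WR=12
I4: IS=7 RO=13 EX=15 WR=16  [RAW R6: wait I3 write@12]
I5: IS=8 RO=9 EX=17 WR=18
I6: IS=19 RO=20 EX=28 WR=29  [struct: DIV busy until I5 writes@18]
I7: IS=20 RO=21 EX=22 WR=23
I8: IS=30 RO=31 EX=39 WR=40  [struct: DIV busy until I6 writes@29]

cycle = 39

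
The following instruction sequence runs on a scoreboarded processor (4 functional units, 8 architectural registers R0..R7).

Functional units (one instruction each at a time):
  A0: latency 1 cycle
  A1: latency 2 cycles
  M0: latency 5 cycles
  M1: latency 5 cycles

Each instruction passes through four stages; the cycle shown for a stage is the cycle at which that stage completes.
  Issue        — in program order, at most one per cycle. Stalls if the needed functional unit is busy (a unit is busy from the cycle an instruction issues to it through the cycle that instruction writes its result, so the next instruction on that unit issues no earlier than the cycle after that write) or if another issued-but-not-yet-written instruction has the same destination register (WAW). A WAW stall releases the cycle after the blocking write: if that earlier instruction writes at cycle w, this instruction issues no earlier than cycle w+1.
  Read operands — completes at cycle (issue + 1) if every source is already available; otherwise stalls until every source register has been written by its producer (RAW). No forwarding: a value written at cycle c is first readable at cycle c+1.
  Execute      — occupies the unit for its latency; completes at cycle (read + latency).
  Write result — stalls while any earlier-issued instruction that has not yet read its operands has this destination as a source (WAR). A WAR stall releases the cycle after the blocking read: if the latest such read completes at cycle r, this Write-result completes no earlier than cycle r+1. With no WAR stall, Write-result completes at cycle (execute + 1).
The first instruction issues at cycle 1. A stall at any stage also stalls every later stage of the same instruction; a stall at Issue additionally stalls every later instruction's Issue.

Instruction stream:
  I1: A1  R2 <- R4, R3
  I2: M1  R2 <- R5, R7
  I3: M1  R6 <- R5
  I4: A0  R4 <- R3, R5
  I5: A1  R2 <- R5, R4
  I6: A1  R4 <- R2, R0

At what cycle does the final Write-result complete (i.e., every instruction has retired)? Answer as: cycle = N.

cycle = 27

1) issue 1, read 2, done 4, write 5
2) issue 6, read 7, done 12, write 13  <WAW R2: wait I1 write@5>
3) issue 14, read 15, done 20, write 21  <struct: M1 busy until I2 writes@13>
4) issue 15, read 16, done 17, write 18
5) issue 16, read 19, done 21, write 22  <RAW R4: wait I4 write@18>
6) issue 23, read 24, done 26, write 27  <struct: A1 busy until I5 writes@22>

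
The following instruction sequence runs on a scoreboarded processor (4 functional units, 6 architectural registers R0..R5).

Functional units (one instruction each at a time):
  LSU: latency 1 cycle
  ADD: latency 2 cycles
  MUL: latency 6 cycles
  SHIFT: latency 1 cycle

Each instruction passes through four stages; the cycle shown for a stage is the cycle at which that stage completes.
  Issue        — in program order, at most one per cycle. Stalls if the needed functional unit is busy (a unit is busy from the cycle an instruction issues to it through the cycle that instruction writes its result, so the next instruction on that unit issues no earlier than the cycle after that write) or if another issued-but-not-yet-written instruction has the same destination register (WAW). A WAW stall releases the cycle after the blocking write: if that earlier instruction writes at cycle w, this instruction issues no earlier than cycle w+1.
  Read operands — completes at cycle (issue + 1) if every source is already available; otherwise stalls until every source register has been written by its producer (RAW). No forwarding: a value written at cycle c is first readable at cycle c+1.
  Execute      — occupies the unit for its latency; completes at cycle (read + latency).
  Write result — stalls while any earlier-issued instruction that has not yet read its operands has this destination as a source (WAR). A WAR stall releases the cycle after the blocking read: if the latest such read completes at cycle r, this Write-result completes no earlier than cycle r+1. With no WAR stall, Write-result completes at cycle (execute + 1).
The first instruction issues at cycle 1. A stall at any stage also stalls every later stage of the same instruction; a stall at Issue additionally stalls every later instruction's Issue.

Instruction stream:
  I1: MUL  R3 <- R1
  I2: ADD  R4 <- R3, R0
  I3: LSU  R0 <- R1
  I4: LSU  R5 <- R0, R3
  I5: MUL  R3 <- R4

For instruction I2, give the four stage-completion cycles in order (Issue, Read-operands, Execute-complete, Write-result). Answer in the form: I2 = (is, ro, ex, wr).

I2 = (2, 10, 12, 13)

I1: IS=1 RO=2 EX=8 WR=9
I2: IS=2 RO=10 EX=12 WR=13  [RAW R3: wait I1 write@9]
I3: IS=3 RO=4 EX=5 WR=11  [WAR R0: wait I2 read@10]
I4: IS=12 RO=13 EX=14 WR=15  [struct: LSU busy until I3 writes@11]
I5: IS=13 RO=14 EX=20 WR=21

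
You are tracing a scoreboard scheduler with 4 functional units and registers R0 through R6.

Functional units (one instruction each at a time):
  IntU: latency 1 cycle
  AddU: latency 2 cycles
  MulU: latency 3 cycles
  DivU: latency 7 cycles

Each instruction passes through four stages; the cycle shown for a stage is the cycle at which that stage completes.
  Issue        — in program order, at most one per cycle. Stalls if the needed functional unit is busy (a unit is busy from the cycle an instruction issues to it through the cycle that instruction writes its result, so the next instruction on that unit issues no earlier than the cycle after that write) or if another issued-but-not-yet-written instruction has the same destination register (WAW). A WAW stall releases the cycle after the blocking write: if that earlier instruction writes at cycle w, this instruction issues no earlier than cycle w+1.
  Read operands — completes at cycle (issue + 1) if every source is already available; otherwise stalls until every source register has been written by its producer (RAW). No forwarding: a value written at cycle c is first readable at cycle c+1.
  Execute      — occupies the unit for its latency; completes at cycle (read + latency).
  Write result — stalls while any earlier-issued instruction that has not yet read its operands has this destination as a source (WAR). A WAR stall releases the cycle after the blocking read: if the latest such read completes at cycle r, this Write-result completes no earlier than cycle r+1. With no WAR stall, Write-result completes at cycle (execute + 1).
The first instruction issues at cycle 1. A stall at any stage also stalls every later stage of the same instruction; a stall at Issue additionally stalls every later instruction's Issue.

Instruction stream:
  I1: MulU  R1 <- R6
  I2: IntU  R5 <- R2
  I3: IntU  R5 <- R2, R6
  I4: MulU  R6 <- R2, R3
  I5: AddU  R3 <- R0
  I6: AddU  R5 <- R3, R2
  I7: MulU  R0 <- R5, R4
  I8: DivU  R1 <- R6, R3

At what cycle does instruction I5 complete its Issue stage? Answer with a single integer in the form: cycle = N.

cycle = 8

I1  is:1  ro:2  ex:5  wr:6
I2  is:2  ro:3  ex:4  wr:5
I3  is:6  ro:7  ex:8  wr:9  — struct: IntU busy until I2 writes@5
I4  is:7  ro:8  ex:11  wr:12
I5  is:8  ro:9  ex:11  wr:12
I6  is:13  ro:14  ex:16  wr:17  — struct: AddU busy until I5 writes@12
I7  is:14  ro:18  ex:21  wr:22  — RAW R5: wait I6 write@17
I8  is:15  ro:16  ex:23  wr:24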